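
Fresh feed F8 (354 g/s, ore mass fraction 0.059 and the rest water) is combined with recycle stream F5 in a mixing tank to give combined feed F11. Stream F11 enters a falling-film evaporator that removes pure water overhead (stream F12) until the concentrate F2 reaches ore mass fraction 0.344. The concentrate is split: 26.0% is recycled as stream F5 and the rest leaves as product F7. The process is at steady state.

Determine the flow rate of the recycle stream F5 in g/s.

Overall ore balance (none leaves overhead): ore in fresh feed = ore in product, i.e. 354×0.059 = (1−0.260)·F2·0.344.
F2 = 20.886/(0.344×0.740) = 82.047 g/s.
Recycle F5 = 0.260×82.047 = 21.332 g/s.

21.33 g/s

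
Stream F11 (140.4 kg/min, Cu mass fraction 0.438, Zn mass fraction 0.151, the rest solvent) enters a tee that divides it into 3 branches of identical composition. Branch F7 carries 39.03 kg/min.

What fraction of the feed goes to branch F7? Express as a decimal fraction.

0.278

Fraction to F7 = 39.03/140.4 = 0.2780.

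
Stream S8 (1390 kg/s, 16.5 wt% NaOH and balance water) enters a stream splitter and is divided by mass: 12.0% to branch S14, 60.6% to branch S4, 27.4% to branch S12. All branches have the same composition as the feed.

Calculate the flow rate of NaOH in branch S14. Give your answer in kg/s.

Branch S14 total = 0.120×1390 = 166.8 kg/s.
NaOH in S14 = 0.165×166.8 = 27.522 kg/s.

27.52 kg/s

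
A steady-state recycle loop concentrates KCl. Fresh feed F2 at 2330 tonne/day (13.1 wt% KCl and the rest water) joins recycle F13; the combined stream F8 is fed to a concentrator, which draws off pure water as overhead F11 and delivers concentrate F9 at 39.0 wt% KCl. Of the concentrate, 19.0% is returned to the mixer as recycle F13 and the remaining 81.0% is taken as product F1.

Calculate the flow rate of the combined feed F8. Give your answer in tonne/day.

Overall KCl balance (none leaves overhead): KCl in fresh feed = KCl in product, i.e. 2330×0.131 = (1−0.190)·F9·0.390.
F9 = 305.23/(0.390×0.810) = 966.22 tonne/day.
Recycle F13 = 0.190×966.22 = 183.58 tonne/day.
Combined feed F8 = 2330 + 183.58 = 2513.6 tonne/day.

2514 tonne/day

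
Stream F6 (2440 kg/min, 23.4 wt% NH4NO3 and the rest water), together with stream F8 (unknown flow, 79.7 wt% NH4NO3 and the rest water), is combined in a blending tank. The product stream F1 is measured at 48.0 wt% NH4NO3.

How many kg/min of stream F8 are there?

Let F8 be the unknown flow. Total out = 2440 + F8.
NH4NO3 balance: 570.96 + 0.797·F8 = 0.480·(2440 + F8)
(0.797 − 0.480)·F8 = 0.480×2440 − 570.96 = 600.24
F8 = 600.24 / 0.317 = 1893.5 kg/min

1894 kg/min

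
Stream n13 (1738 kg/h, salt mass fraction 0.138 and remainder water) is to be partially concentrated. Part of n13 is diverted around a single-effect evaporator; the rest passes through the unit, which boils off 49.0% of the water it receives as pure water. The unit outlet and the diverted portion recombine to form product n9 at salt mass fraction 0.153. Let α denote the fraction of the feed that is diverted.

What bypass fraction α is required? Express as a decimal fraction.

0.768

All 1738×0.138 = 239.84 kg/h of salt reaches n9, so n9 = 239.84/0.153 = 1567.6 kg/h and vapour = 170.39 kg/h.
The evaporator receives (1−α)·1738 of feed at 0.862 water and removes 0.490 of that water:
0.490×0.862×(1−α)×1738 = 170.39
(1−α) = 170.39/734.1 = 0.2321;  α = 0.7679.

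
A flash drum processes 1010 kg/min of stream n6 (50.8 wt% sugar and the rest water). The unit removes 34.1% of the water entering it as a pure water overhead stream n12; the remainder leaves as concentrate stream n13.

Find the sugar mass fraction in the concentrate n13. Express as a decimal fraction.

0.6104

sugar is not removed: 1010×0.508 = 513.08 kg/min of sugar enters n13.
water entering = 1010×0.492 = 496.92 kg/min; overhead removed = 0.341×496.92 = 169.45 kg/min.
Concentrate = 1010 − 169.45 = 840.55 kg/min.
Mass fraction = 513.08/840.55 = 0.6104.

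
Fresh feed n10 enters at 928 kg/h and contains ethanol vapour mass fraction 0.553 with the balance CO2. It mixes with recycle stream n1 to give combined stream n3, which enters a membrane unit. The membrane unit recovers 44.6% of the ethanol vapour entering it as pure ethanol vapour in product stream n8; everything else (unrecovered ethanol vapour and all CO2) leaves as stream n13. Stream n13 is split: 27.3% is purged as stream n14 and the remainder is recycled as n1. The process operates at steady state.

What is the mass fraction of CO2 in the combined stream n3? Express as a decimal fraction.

CO2 enters only via n10 and leaves only via the purge: 928×0.447 = 0.273×(CO2 in n13), and the membrane unit passes all CO2, so CO2 in n3 = CO2 in n13 = 1519.5 kg/h.
ethanol vapour in n3: m_A = 928×0.553 + (1−0.273)·(1−0.446)·m_A, so m_A = 513.18/0.5972 = 859.26 kg/h.
n3 = 859.26 + 1519.5 = 2378.7 kg/h.
CO2 fraction in n3 = 1519.5/2378.7 = 0.639.

0.639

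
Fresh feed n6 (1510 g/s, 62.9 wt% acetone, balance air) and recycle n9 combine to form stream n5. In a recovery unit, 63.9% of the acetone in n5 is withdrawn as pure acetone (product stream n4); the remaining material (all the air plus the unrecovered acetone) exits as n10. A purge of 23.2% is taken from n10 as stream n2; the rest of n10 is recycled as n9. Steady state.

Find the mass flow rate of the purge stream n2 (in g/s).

air enters only via n6 and leaves only via the purge: 1510×0.371 = 0.232×(air in n10), and the recovery unit passes all air, so air in n5 = air in n10 = 2414.7 g/s.
acetone in n5: m_A = 1510×0.629 + (1−0.232)·(1−0.639)·m_A, so m_A = 949.79/0.7228 = 1314.1 g/s.
n10 = (1−0.639)×1314.1 + 2414.7 = 2889.1 g/s.
Purge n2 = 0.232×2889.1 = 670.27 g/s.

670.3 g/s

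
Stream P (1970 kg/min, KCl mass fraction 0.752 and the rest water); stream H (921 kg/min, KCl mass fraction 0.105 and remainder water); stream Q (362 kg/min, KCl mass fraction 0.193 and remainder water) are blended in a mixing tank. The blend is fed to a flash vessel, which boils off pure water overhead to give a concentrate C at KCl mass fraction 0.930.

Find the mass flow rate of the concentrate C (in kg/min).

1772 kg/min

KCl entering = 1970×0.752 + 921×0.105 + 362×0.193 = 1648 kg/min.
All KCl reports to C, so C = 1648/0.930 = 1772.1 kg/min.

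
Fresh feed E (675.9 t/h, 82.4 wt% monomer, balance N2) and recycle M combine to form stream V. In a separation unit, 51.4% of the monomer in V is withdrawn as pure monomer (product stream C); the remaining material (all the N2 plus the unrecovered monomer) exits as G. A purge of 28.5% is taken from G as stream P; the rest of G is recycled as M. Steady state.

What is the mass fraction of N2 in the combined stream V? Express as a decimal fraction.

N2 enters only via E and leaves only via the purge: 675.9×0.176 = 0.285×(N2 in G), and the separation unit passes all N2, so N2 in V = N2 in G = 417.4 t/h.
monomer in V: m_A = 675.9×0.824 + (1−0.285)·(1−0.514)·m_A, so m_A = 556.94/0.6525 = 853.54 t/h.
V = 853.54 + 417.4 = 1270.9 t/h.
N2 fraction in V = 417.4/1270.9 = 0.328.

0.328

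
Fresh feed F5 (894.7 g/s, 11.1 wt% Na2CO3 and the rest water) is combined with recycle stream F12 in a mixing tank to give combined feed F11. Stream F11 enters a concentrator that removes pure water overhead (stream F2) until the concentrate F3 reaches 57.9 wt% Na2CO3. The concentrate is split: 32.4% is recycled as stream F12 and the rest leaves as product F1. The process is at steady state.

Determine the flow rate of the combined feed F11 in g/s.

976.9 g/s

Overall Na2CO3 balance (none leaves overhead): Na2CO3 in fresh feed = Na2CO3 in product, i.e. 894.7×0.111 = (1−0.324)·F3·0.579.
F3 = 99.312/(0.579×0.676) = 253.73 g/s.
Recycle F12 = 0.324×253.73 = 82.209 g/s.
Combined feed F11 = 894.7 + 82.209 = 976.91 g/s.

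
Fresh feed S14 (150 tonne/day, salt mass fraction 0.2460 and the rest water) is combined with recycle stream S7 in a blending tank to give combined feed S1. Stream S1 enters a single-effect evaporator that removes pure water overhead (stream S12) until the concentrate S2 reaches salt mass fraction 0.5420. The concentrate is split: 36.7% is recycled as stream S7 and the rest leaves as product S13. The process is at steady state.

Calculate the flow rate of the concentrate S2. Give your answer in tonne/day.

Overall salt balance (none leaves overhead): salt in fresh feed = salt in product, i.e. 150×0.246 = (1−0.367)·S2·0.542.
S2 = 36.9/(0.542×0.633) = 107.55 tonne/day.

107.6 tonne/day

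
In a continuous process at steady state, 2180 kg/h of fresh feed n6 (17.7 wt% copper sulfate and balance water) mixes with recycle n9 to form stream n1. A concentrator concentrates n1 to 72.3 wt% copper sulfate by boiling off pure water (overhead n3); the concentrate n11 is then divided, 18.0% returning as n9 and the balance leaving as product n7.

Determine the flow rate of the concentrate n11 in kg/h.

650.8 kg/h

Overall copper sulfate balance (none leaves overhead): copper sulfate in fresh feed = copper sulfate in product, i.e. 2180×0.177 = (1−0.180)·n11·0.723.
n11 = 385.86/(0.723×0.820) = 650.85 kg/h.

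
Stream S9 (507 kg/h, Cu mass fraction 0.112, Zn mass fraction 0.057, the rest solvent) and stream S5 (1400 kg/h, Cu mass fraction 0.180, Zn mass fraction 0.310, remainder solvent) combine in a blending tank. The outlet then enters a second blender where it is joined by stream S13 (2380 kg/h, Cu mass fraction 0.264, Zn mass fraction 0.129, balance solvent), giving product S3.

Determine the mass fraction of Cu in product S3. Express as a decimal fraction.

0.219

Overall, product flow = 4287 kg/h.
Cu in = 507×0.112 + 1400×0.180 + 2380×0.264 = 937.1 kg/h.
Cu fraction in S3 = 0.219.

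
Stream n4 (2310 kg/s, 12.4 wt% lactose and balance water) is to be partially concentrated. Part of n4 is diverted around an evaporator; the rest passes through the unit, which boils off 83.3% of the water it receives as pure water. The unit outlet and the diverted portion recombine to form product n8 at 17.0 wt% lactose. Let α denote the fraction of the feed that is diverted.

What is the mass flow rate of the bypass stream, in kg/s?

All 2310×0.124 = 286.44 kg/s of lactose reaches n8, so n8 = 286.44/0.170 = 1684.9 kg/s and vapour = 625.06 kg/s.
The evaporator receives (1−α)·2310 of feed at 0.876 water and removes 0.833 of that water:
0.833×0.876×(1−α)×2310 = 625.06
(1−α) = 625.06/1685.6 = 0.3708;  α = 0.6292.
Bypass flow = 0.6292×2310 = 1453.4 kg/s.

1453 kg/s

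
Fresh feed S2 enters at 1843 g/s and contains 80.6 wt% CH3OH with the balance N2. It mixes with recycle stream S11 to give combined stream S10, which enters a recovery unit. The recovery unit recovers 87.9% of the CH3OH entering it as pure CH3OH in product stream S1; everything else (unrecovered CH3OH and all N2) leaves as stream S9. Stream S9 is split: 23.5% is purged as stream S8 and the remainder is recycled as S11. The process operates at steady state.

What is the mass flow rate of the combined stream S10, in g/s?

3158 g/s

N2 enters only via S2 and leaves only via the purge: 1843×0.194 = 0.235×(N2 in S9), and the recovery unit passes all N2, so N2 in S10 = N2 in S9 = 1521.5 g/s.
CH3OH in S10: m_A = 1843×0.806 + (1−0.235)·(1−0.879)·m_A, so m_A = 1485.5/0.9074 = 1637 g/s.
S10 = 1637 + 1521.5 = 3158.4 g/s.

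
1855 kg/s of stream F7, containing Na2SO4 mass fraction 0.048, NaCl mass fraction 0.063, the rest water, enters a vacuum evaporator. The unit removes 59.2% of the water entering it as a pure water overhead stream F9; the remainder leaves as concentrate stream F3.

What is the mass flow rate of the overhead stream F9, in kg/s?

water entering = 1855×0.889 = 1649.1 kg/s; overhead removed = 0.592×1649.1 = 976.26 kg/s.

976.3 kg/s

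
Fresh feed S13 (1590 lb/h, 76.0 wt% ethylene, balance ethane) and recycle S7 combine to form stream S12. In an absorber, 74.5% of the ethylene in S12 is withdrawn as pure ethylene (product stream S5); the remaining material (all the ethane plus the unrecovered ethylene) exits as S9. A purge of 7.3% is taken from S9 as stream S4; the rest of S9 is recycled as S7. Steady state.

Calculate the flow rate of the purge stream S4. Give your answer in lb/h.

411.1 lb/h

ethane enters only via S13 and leaves only via the purge: 1590×0.240 = 0.073×(ethane in S9), and the absorber passes all ethane, so ethane in S12 = ethane in S9 = 5227.4 lb/h.
ethylene in S12: m_A = 1590×0.760 + (1−0.073)·(1−0.745)·m_A, so m_A = 1208.4/0.7636 = 1582.5 lb/h.
S9 = (1−0.745)×1582.5 + 5227.4 = 5630.9 lb/h.
Purge S4 = 0.073×5630.9 = 411.06 lb/h.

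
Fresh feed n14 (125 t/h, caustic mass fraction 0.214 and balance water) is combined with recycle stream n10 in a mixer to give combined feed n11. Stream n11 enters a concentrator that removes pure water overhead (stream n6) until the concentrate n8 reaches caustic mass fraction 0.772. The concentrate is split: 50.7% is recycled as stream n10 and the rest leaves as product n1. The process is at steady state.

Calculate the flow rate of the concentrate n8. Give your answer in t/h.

70.28 t/h

Overall caustic balance (none leaves overhead): caustic in fresh feed = caustic in product, i.e. 125×0.214 = (1−0.507)·n8·0.772.
n8 = 26.75/(0.772×0.493) = 70.285 t/h.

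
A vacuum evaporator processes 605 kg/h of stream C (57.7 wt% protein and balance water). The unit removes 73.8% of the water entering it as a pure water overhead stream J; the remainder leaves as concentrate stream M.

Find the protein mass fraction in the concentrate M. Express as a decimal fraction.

protein is not removed: 605×0.577 = 349.08 kg/h of protein enters M.
water entering = 605×0.423 = 255.91 kg/h; overhead removed = 0.738×255.91 = 188.87 kg/h.
Concentrate = 605 − 188.87 = 416.13 kg/h.
Mass fraction = 349.08/416.13 = 0.8389.

0.8389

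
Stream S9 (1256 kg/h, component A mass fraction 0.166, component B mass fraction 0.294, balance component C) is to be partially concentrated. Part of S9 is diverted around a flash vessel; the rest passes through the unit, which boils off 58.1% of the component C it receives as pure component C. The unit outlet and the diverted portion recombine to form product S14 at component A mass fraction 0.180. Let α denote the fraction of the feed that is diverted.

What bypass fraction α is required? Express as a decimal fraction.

All 1256×0.166 = 208.5 kg/h of component A reaches S14, so S14 = 208.5/0.180 = 1158.3 kg/h and vapour = 97.689 kg/h.
The evaporator receives (1−α)·1256 of feed at 0.540 component C and removes 0.581 of that component C:
0.581×0.540×(1−α)×1256 = 97.689
(1−α) = 97.689/394.06 = 0.2479;  α = 0.7521.

0.752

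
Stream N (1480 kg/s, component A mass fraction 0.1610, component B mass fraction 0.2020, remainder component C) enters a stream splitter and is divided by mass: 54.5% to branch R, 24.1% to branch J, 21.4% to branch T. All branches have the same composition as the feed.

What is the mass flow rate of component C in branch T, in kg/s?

Branch T total = 0.214×1480 = 316.72 kg/s.
component C in T = 0.637×316.72 = 201.75 kg/s.

201.8 kg/s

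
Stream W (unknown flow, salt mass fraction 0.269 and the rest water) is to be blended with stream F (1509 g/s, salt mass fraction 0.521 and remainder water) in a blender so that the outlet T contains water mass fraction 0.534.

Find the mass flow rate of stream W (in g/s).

Let W be the unknown flow. Total out = 1509 + W.
water balance: 722.81 + 0.731·W = 0.534·(1509 + W)
(0.731 − 0.534)·W = 0.534×1509 − 722.81 = 82.995
W = 82.995 / 0.197 = 421.29 g/s

421.3 g/s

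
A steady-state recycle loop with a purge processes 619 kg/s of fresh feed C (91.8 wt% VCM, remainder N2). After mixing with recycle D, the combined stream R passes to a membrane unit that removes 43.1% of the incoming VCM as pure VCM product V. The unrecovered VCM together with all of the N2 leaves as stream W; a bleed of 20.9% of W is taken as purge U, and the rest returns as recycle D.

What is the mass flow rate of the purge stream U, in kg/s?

173.6 kg/s

N2 enters only via C and leaves only via the purge: 619×0.082 = 0.209×(N2 in W), and the membrane unit passes all N2, so N2 in R = N2 in W = 242.86 kg/s.
VCM in R: m_A = 619×0.918 + (1−0.209)·(1−0.431)·m_A, so m_A = 568.24/0.5499 = 1033.3 kg/s.
W = (1−0.431)×1033.3 + 242.86 = 830.82 kg/s.
Purge U = 0.209×830.82 = 173.64 kg/s.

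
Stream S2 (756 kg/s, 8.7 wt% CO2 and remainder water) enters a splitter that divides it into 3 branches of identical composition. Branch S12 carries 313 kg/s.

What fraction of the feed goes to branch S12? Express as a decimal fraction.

0.414

Fraction to S12 = 313/756 = 0.4140.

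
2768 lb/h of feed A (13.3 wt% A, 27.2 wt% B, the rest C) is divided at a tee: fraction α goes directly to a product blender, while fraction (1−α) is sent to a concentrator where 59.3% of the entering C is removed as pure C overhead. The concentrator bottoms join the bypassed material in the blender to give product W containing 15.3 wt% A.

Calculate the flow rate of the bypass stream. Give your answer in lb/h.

1743 lb/h

All 2768×0.133 = 368.14 lb/h of A reaches W, so W = 368.14/0.153 = 2406.2 lb/h and vapour = 361.83 lb/h.
The evaporator receives (1−α)·2768 of feed at 0.595 C and removes 0.593 of that C:
0.593×0.595×(1−α)×2768 = 361.83
(1−α) = 361.83/976.65 = 0.3705;  α = 0.6295.
Bypass flow = 0.6295×2768 = 1742.5 lb/h.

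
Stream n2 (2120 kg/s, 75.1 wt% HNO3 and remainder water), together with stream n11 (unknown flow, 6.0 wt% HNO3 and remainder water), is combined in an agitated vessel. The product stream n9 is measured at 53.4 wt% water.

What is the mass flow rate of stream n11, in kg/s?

1488 kg/s

Let n11 be the unknown flow. Total out = 2120 + n11.
water balance: 527.88 + 0.940·n11 = 0.534·(2120 + n11)
(0.940 − 0.534)·n11 = 0.534×2120 − 527.88 = 604.2
n11 = 604.2 / 0.406 = 1488.2 kg/s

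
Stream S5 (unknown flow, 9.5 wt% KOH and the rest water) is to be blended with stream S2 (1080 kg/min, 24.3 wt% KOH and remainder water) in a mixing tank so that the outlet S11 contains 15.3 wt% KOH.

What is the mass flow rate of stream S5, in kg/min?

Let S5 be the unknown flow. Total out = 1080 + S5.
KOH balance: 262.44 + 0.095·S5 = 0.153·(1080 + S5)
(0.095 − 0.153)·S5 = 0.153×1080 − 262.44 = -97.2
S5 = -97.2 / -0.058 = 1675.9 kg/min

1676 kg/min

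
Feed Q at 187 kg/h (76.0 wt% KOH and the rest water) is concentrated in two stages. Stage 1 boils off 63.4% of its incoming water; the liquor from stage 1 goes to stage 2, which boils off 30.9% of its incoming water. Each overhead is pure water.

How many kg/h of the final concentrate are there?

water in feed = 187×0.240 = 44.88 kg/h.
After stage 1: water left = (1−0.634)×44.88 = 16.426; stream total = 158.55 kg/h.
After stage 2: water left = (1−0.309)×16.426 = 11.35; final concentrate = 153.47 kg/h.

153.5 kg/h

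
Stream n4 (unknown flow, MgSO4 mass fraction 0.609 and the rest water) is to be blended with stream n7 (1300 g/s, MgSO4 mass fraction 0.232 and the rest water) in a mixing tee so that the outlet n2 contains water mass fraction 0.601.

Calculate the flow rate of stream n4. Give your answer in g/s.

Let n4 be the unknown flow. Total out = 1300 + n4.
water balance: 998.4 + 0.391·n4 = 0.601·(1300 + n4)
(0.391 − 0.601)·n4 = 0.601×1300 − 998.4 = -217.1
n4 = -217.1 / -0.210 = 1033.8 g/s

1034 g/s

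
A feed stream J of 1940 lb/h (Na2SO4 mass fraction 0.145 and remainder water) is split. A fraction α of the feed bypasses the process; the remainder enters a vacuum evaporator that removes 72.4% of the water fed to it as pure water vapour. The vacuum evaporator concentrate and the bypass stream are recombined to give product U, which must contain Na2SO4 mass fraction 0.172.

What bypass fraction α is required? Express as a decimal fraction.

0.746

All 1940×0.145 = 281.3 lb/h of Na2SO4 reaches U, so U = 281.3/0.172 = 1635.5 lb/h and vapour = 304.53 lb/h.
The evaporator receives (1−α)·1940 of feed at 0.855 water and removes 0.724 of that water:
0.724×0.855×(1−α)×1940 = 304.53
(1−α) = 304.53/1200.9 = 0.2536;  α = 0.7464.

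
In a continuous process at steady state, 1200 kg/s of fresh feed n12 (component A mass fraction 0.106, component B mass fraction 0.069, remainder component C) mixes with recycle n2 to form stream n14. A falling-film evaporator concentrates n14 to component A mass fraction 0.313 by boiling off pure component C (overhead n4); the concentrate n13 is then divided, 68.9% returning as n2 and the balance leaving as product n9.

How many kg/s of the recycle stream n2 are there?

900.3 kg/s

Overall component A balance (none leaves overhead): component A in fresh feed = component A in product, i.e. 1200×0.106 = (1−0.689)·n13·0.313.
n13 = 127.2/(0.313×0.311) = 1306.7 kg/s.
Recycle n2 = 0.689×1306.7 = 900.33 kg/s.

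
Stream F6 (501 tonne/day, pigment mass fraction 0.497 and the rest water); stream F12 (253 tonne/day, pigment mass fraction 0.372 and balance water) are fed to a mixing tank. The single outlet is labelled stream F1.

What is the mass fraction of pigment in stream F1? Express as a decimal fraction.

Total flow out = 501 + 253 = 754 tonne/day.
pigment in = 501×0.497 + 253×0.372 = 343.11 tonne/day.
pigment mass fraction in F1 = 343.11/754 = 0.455.

0.455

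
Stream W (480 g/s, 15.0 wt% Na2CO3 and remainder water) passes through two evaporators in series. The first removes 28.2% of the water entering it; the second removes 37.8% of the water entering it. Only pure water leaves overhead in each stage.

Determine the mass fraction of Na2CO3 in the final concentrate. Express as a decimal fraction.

water in feed = 480×0.850 = 408 g/s.
After stage 1: water left = (1−0.282)×408 = 292.94; stream total = 364.94 g/s.
After stage 2: water left = (1−0.378)×292.94 = 182.21; final concentrate = 254.21 g/s.
Na2CO3 fraction = 72/254.21 = 0.2832.

0.2832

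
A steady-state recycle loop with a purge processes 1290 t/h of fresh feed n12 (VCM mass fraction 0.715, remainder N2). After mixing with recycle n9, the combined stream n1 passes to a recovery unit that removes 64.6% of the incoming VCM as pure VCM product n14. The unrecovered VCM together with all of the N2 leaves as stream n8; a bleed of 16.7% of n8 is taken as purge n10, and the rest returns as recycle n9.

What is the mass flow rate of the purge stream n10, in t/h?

N2 enters only via n12 and leaves only via the purge: 1290×0.285 = 0.167×(N2 in n8), and the recovery unit passes all N2, so N2 in n1 = N2 in n8 = 2201.5 t/h.
VCM in n1: m_A = 1290×0.715 + (1−0.167)·(1−0.646)·m_A, so m_A = 922.35/0.7051 = 1308.1 t/h.
n8 = (1−0.646)×1308.1 + 2201.5 = 2664.6 t/h.
Purge n10 = 0.167×2664.6 = 444.98 t/h.

445 t/h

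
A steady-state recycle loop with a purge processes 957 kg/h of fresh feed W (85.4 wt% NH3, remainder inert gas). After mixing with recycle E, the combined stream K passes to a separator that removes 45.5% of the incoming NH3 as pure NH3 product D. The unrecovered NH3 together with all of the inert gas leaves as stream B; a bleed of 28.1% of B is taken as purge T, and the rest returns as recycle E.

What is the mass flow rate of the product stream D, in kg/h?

611.5 kg/h

NH3 in K: m_A = 957×0.854 + (1−0.281)·(1−0.455)·m_A, so m_A = 817.28/0.6081 = 1343.9 kg/h.
Product D = 0.455×1343.9 = 611.47 kg/h.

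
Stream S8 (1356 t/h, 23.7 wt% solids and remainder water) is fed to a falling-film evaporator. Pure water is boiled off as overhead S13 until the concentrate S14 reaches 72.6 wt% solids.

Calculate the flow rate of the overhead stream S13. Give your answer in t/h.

solids is conserved: 1356×0.237 = 321.37 t/h all reports to the concentrate.
Concentrate = 321.37/(target fraction) = 442.66 t/h.
Overhead = 1356 − 442.66 = 913.34 t/h.

913.3 t/h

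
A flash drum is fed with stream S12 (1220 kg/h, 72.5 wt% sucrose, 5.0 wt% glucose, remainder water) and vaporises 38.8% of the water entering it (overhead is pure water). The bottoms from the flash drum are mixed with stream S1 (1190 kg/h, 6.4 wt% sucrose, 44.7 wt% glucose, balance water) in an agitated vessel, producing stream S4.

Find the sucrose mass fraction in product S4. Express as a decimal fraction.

0.417

Vapour removed = 0.388×0.225×1220 = 106.51 kg/h; concentrate = 1113.5 kg/h.
sucrose reaching the mixer = 884.5 (from concentrate) + 1190×0.064 = 960.66 kg/h.
Product flow = 1113.5 + 1190 = 2303.5 kg/h; sucrose fraction = 0.417.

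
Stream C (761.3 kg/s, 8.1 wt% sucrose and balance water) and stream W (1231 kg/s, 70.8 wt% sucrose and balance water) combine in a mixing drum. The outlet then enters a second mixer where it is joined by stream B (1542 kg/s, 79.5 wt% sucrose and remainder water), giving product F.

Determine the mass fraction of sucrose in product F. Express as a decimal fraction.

0.611

Overall, product flow = 3534.3 kg/s.
sucrose in = 761.3×0.081 + 1231×0.708 + 1542×0.795 = 2159.1 kg/s.
sucrose fraction in F = 0.611.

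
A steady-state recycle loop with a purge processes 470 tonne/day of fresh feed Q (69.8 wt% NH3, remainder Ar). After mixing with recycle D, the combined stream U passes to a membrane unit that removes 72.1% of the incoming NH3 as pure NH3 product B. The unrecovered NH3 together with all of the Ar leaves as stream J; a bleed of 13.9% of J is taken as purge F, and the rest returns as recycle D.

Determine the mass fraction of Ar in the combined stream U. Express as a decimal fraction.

0.703

Ar enters only via Q and leaves only via the purge: 470×0.302 = 0.139×(Ar in J), and the membrane unit passes all Ar, so Ar in U = Ar in J = 1021.2 tonne/day.
NH3 in U: m_A = 470×0.698 + (1−0.139)·(1−0.721)·m_A, so m_A = 328.06/0.7598 = 431.78 tonne/day.
U = 431.78 + 1021.2 = 1452.9 tonne/day.
Ar fraction in U = 1021.2/1452.9 = 0.703.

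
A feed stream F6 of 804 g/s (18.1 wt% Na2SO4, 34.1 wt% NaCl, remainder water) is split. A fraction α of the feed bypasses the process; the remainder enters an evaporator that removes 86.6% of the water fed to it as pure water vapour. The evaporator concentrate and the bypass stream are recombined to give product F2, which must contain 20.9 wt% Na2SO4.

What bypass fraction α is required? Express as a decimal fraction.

All 804×0.181 = 145.52 g/s of Na2SO4 reaches F2, so F2 = 145.52/0.209 = 696.29 g/s and vapour = 107.71 g/s.
The evaporator receives (1−α)·804 of feed at 0.478 water and removes 0.866 of that water:
0.866×0.478×(1−α)×804 = 107.71
(1−α) = 107.71/332.81 = 0.3236;  α = 0.6764.

0.676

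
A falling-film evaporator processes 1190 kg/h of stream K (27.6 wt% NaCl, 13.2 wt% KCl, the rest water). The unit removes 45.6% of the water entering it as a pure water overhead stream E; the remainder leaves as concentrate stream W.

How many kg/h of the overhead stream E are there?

water entering = 1190×0.592 = 704.48 kg/h; overhead removed = 0.456×704.48 = 321.24 kg/h.

321.2 kg/h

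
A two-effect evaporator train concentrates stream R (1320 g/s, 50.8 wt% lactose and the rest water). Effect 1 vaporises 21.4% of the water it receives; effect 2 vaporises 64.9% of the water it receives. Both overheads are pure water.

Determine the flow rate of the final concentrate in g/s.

849.7 g/s

water in feed = 1320×0.492 = 649.44 g/s.
After stage 1: water left = (1−0.214)×649.44 = 510.46; stream total = 1181 g/s.
After stage 2: water left = (1−0.649)×510.46 = 179.17; final concentrate = 849.73 g/s.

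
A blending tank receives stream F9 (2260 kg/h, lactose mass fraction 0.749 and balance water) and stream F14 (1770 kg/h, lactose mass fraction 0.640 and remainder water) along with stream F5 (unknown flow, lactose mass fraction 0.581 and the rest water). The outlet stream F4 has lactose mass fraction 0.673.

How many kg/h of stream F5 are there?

1232 kg/h

Let F5 be the unknown flow. Total out = 4030 + F5.
lactose balance: 2825.5 + 0.581·F5 = 0.673·(4030 + F5)
(0.581 − 0.673)·F5 = 0.673×4030 − 2825.5 = -113.35
F5 = -113.35 / -0.092 = 1232.1 kg/h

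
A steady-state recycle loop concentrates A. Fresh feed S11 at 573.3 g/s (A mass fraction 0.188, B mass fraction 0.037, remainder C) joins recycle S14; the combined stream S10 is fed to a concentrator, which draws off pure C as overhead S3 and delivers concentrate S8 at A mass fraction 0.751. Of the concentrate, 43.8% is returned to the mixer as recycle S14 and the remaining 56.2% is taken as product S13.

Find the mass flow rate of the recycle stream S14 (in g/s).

Overall A balance (none leaves overhead): A in fresh feed = A in product, i.e. 573.3×0.188 = (1−0.438)·S8·0.751.
S8 = 107.78/(0.751×0.562) = 255.37 g/s.
Recycle S14 = 0.438×255.37 = 111.85 g/s.

111.9 g/s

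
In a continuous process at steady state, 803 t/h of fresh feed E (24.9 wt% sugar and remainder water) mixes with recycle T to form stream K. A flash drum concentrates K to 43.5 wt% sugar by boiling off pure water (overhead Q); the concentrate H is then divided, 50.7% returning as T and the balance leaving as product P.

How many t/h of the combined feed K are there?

Overall sugar balance (none leaves overhead): sugar in fresh feed = sugar in product, i.e. 803×0.249 = (1−0.507)·H·0.435.
H = 199.95/(0.435×0.493) = 932.35 t/h.
Recycle T = 0.507×932.35 = 472.7 t/h.
Combined feed K = 803 + 472.7 = 1275.7 t/h.

1276 t/h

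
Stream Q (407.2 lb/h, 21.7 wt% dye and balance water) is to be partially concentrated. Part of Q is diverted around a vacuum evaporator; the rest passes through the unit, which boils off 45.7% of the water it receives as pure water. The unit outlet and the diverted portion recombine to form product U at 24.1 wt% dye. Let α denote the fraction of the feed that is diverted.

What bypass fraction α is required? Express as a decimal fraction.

0.722

All 407.2×0.217 = 88.362 lb/h of dye reaches U, so U = 88.362/0.241 = 366.65 lb/h and vapour = 40.551 lb/h.
The evaporator receives (1−α)·407.2 of feed at 0.783 water and removes 0.457 of that water:
0.457×0.783×(1−α)×407.2 = 40.551
(1−α) = 40.551/145.71 = 0.2783;  α = 0.7217.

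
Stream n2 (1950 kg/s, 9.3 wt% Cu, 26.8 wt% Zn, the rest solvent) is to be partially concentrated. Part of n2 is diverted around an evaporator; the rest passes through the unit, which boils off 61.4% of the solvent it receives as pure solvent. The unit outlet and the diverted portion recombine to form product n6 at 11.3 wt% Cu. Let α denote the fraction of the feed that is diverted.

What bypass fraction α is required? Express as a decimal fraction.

All 1950×0.093 = 181.35 kg/s of Cu reaches n6, so n6 = 181.35/0.113 = 1604.9 kg/s and vapour = 345.13 kg/s.
The evaporator receives (1−α)·1950 of feed at 0.639 solvent and removes 0.614 of that solvent:
0.614×0.639×(1−α)×1950 = 345.13
(1−α) = 345.13/765.07 = 0.4511;  α = 0.5489.

0.549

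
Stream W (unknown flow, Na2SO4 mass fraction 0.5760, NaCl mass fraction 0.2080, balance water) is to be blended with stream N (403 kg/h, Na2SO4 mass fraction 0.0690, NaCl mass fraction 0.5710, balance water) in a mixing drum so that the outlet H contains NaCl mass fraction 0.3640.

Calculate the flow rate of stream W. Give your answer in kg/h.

Let W be the unknown flow. Total out = 403 + W.
NaCl balance: 230.11 + 0.208·W = 0.364·(403 + W)
(0.208 − 0.364)·W = 0.364×403 − 230.11 = -83.421
W = -83.421 / -0.156 = 534.75 kg/h

534.7 kg/h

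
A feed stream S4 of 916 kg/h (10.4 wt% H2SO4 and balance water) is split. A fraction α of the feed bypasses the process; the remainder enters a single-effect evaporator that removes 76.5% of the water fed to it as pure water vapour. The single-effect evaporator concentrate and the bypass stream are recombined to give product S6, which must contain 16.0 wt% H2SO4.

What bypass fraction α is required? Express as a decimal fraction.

All 916×0.104 = 95.264 kg/h of H2SO4 reaches S6, so S6 = 95.264/0.160 = 595.4 kg/h and vapour = 320.6 kg/h.
The evaporator receives (1−α)·916 of feed at 0.896 water and removes 0.765 of that water:
0.765×0.896×(1−α)×916 = 320.6
(1−α) = 320.6/627.86 = 0.5106;  α = 0.4894.

0.489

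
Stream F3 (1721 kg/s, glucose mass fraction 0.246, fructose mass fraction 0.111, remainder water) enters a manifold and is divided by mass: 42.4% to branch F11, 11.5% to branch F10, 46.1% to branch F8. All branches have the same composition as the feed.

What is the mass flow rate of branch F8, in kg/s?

Branch F8 flow = 0.461×1721 = 793.38 kg/s.

793.4 kg/s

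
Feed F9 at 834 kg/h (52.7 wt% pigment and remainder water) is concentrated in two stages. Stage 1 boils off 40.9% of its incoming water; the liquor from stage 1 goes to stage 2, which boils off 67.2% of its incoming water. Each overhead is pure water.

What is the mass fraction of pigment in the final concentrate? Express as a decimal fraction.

0.852

water in feed = 834×0.473 = 394.48 kg/h.
After stage 1: water left = (1−0.409)×394.48 = 233.14; stream total = 672.66 kg/h.
After stage 2: water left = (1−0.672)×233.14 = 76.47; final concentrate = 515.99 kg/h.
pigment fraction = 439.52/515.99 = 0.852.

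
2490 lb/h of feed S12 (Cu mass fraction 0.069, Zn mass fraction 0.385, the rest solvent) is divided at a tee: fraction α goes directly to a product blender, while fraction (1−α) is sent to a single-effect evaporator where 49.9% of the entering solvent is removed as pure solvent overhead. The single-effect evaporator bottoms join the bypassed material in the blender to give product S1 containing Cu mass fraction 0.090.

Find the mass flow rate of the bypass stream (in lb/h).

All 2490×0.069 = 171.81 lb/h of Cu reaches S1, so S1 = 171.81/0.090 = 1909 lb/h and vapour = 581 lb/h.
The evaporator receives (1−α)·2490 of feed at 0.546 solvent and removes 0.499 of that solvent:
0.499×0.546×(1−α)×2490 = 581
(1−α) = 581/678.41 = 0.8564;  α = 0.1436.
Bypass flow = 0.1436×2490 = 357.53 lb/h.

357.5 lb/h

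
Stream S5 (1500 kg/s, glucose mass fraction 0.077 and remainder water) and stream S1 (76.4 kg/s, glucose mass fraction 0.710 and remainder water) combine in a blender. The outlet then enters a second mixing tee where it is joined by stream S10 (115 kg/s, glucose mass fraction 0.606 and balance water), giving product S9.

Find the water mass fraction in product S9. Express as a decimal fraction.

0.858

Overall, product flow = 1691.4 kg/s.
water in = 1500×0.923 + 76.4×0.290 + 115×0.394 = 1452 kg/s.
water fraction in S9 = 0.858.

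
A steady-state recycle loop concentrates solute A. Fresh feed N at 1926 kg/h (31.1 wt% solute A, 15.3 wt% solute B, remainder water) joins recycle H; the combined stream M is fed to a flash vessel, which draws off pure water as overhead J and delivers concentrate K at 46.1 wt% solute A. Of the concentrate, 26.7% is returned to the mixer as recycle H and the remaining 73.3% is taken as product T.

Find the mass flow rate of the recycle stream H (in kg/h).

Overall solute A balance (none leaves overhead): solute A in fresh feed = solute A in product, i.e. 1926×0.311 = (1−0.267)·K·0.461.
K = 598.99/(0.461×0.733) = 1772.6 kg/h.
Recycle H = 0.267×1772.6 = 473.29 kg/h.

473.3 kg/h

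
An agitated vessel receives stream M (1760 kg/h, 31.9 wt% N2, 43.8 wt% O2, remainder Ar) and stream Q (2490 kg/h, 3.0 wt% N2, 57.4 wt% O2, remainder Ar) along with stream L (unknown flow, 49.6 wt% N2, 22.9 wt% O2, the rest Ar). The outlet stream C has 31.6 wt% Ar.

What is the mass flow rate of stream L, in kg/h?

Let L be the unknown flow. Total out = 4250 + L.
Ar balance: 1413.7 + 0.275·L = 0.316·(4250 + L)
(0.275 − 0.316)·L = 0.316×4250 − 1413.7 = -70.72
L = -70.72 / -0.041 = 1724.9 kg/h

1725 kg/h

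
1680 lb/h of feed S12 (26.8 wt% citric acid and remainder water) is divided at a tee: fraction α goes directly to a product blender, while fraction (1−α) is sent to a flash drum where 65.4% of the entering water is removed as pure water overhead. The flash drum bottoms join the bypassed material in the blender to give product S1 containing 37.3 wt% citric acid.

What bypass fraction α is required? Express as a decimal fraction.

All 1680×0.268 = 450.24 lb/h of citric acid reaches S1, so S1 = 450.24/0.373 = 1207.1 lb/h and vapour = 472.92 lb/h.
The evaporator receives (1−α)·1680 of feed at 0.732 water and removes 0.654 of that water:
0.654×0.732×(1−α)×1680 = 472.92
(1−α) = 472.92/804.26 = 0.5880;  α = 0.4120.

0.412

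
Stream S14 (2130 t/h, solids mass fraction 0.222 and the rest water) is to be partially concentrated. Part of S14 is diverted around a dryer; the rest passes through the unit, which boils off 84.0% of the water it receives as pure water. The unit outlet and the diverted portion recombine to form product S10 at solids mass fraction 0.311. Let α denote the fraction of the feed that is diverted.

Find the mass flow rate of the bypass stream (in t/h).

All 2130×0.222 = 472.86 t/h of solids reaches S10, so S10 = 472.86/0.311 = 1520.5 t/h and vapour = 609.55 t/h.
The evaporator receives (1−α)·2130 of feed at 0.778 water and removes 0.840 of that water:
0.840×0.778×(1−α)×2130 = 609.55
(1−α) = 609.55/1392 = 0.4379;  α = 0.5621.
Bypass flow = 0.5621×2130 = 1197.3 t/h.

1197 t/h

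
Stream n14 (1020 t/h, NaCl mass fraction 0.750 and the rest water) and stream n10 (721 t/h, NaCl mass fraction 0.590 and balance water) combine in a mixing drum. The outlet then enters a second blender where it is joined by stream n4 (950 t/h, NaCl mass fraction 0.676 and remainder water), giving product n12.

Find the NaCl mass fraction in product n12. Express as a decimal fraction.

0.681

Overall, product flow = 2691 t/h.
NaCl in = 1020×0.750 + 721×0.590 + 950×0.676 = 1832.6 t/h.
NaCl fraction in n12 = 0.681.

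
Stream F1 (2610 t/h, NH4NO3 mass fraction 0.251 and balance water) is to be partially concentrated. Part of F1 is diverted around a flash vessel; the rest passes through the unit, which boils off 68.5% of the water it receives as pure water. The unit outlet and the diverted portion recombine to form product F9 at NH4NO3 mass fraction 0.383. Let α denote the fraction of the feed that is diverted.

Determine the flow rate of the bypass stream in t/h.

All 2610×0.251 = 655.11 t/h of NH4NO3 reaches F9, so F9 = 655.11/0.383 = 1710.5 t/h and vapour = 899.53 t/h.
The evaporator receives (1−α)·2610 of feed at 0.749 water and removes 0.685 of that water:
0.685×0.749×(1−α)×2610 = 899.53
(1−α) = 899.53/1339.1 = 0.6717;  α = 0.3283.
Bypass flow = 0.3283×2610 = 856.75 t/h.

856.8 t/h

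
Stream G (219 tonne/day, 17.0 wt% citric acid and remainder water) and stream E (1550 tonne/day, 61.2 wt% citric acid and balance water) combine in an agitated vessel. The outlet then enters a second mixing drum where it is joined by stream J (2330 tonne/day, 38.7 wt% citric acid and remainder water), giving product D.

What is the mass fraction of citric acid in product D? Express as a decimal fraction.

Overall, product flow = 4099 tonne/day.
citric acid in = 219×0.170 + 1550×0.612 + 2330×0.387 = 1887.5 tonne/day.
citric acid fraction in D = 0.460.

0.460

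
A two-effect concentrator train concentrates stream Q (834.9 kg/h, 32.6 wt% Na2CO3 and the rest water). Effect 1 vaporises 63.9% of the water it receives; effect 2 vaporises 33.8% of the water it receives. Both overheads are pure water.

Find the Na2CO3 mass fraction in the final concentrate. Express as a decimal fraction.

water in feed = 834.9×0.674 = 562.72 kg/h.
After stage 1: water left = (1−0.639)×562.72 = 203.14; stream total = 475.32 kg/h.
After stage 2: water left = (1−0.338)×203.14 = 134.48; final concentrate = 406.66 kg/h.
Na2CO3 fraction = 272.18/406.66 = 0.6693.

0.6693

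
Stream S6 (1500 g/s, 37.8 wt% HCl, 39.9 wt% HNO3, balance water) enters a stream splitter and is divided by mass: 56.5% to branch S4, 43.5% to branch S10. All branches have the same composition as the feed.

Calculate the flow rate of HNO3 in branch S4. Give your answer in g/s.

338.2 g/s

Branch S4 total = 0.565×1500 = 847.5 g/s.
HNO3 in S4 = 0.399×847.5 = 338.15 g/s.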